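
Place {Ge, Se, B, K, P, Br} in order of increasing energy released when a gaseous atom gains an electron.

Atoms with high Z_eff and room in the valence shell (especially the halogens) have the most exothermic electron affinities.
Neither a single period nor a single group — weigh both effects.
K > B: this pair runs against the simple trend — see the exception note.
P > K: both effects reinforce here, so P is clearly the higher of the two.
Ge > P: this pair runs against the simple trend — see the exception note.
Se > Ge: Se lies to the right of Ge in period 4, so the across-period effect alone puts Se higher.
Br > Se: Br lies to the right of Se in period 4, so the across-period effect alone puts Br higher.
Note the exception: K has a higher electron affinity than B, contrary to the simple trend — B's ns²np¹ configuration gives only a small electron affinity — the sparsely filled np subshell binds an added electron weakly.
Note the exception: Ge has a higher electron affinity than P, contrary to the simple trend — adding an electron to P's half-filled np³ subshell costs electron-pairing energy.
Tabulated electron affinity (kJ/mol): B 27, P 72, K 48, Ge 119, Se 195, Br 325.
So from lowest to highest: B < K < P < Ge < Se < Br.

B, K, P, Ge, Se, Br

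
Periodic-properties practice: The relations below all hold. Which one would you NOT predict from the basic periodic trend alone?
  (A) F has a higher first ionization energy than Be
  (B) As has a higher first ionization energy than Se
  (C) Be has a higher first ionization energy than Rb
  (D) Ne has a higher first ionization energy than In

The general trend: first ionization energy increases across a period and decreases down a group.
(A) F (period 2, group 17) vs Be (period 2, group 2): the stated order agrees with the simple trend.
(B) As (period 4, group 15) vs Se (period 4, group 16): the stated order contradicts the simple trend.
(C) Be (period 2, group 2) vs Rb (period 5, group 1): the stated order agrees with the simple trend.
(D) Ne (period 2, group 18) vs In (period 5, group 13): the stated order agrees with the simple trend.
The exception is (B): Se (4p⁴) ionizes more easily than half-filled As (4p³).

(B)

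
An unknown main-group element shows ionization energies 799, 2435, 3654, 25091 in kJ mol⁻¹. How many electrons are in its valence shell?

3

Look for the largest jump between consecutive ionization energies: IE4/IE3 ≈ 6.9, far larger than any earlier ratio.
That jump marks the point where a core electron is being removed. So the atom has 3 valence electrons.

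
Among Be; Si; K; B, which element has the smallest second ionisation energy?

Si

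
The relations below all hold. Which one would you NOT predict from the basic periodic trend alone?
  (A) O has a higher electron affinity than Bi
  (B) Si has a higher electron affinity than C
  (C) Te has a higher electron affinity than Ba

(B)

The general trend: electron affinity increases across a period and decreases down a group.
(A) O (period 2, group 16) vs Bi (period 6, group 15): the stated order agrees with the simple trend.
(B) Si (period 3, group 14) vs C (period 2, group 14): the stated order contradicts the simple trend.
(C) Te (period 5, group 16) vs Ba (period 6, group 2): the stated order agrees with the simple trend.
The exception is (B): Si's larger, more diffuse 3p orbitals accept an added electron slightly more readily than C's compact 2p.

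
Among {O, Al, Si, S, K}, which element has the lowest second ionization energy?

Consider each +1 ion: O⁺ still has 5 valence electrons; Al⁺ still has 2 valence electrons; Si⁺ still has 3 valence electrons; S⁺ still has 5 valence electrons; K⁺ is the bare [Ar] core.
Usually core removal costs more than valence removal, but here the competition is close: a tightly held n=2 valence electron can cost more to remove than an n=3 core electron, so the actual values have to decide it.
Valence configurations: O⁺ [He]2s²2p³, Al⁺ [Ne]3s², Si⁺ [Ne]3s²3p¹, S⁺ [Ne]3s²3p³.
Si⁺ loses a lone 3p electron whereas Al⁺ must break into a filled 3s² pair, so IE_2(Al) > IE_2(Si) even though Si has the higher nuclear charge.
The numbers (kJ/mol): O 3388, Al 1817, Si 1577, S 2252, K 3052.
So the second ionization energies run Si < Al < S < K < O.

Si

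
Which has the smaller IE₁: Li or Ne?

Across a period the outer electron is held more tightly (higher IE₁); down a group it sits in a higher shell, more shielded, and comes off more easily.
All lie in period 2, so first ionization energy increases left to right.
So Li has the smaller IE₁ (Li < Ne).

Li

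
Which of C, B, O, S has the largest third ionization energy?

O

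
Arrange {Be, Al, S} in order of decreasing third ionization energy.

The third ionization energy removes an electron from the +2 ion. For each element: Be²⁺ is the bare [He] core; Al²⁺ still has 1 valence electron; S²⁺ still has 4 valence electrons.
Core electrons are held far more tightly than valence electrons, so Be tops the IE_3 order.
Valence configurations: Al²⁺ [Ne]3s¹, S²⁺ [Ne]3s²3p².
The numbers (kJ/mol): Be 14849, Al 2745, S 3357.
So the third ionization energies run Al < S < Be.

Be > S > Al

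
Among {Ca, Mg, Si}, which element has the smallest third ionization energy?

Si

After 2 electrons have been removed, what remains? Ca²⁺ is the bare [Ar] core; Mg²⁺ is the bare [Ne] core; Si²⁺ still has 2 valence electrons.
Pulling an electron out of a noble-gas core costs far more than removing a remaining valence electron, so Ca and Mg sit at the high end of IE_3.
Tabulated IE_3 (kJ/mol): Ca 4912, Mg 7733, Si 3232.
Putting it together, IE_3: Si < Ca < Mg.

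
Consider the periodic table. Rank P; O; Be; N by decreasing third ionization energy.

Be > O > N > P

IE_3 is the cost of taking one more electron from the +2 cation: P²⁺ still has 3 valence electrons; O²⁺ still has 4 valence electrons; Be²⁺ is the bare [He] core; N²⁺ still has 3 valence electrons.
Pulling an electron out of a noble-gas core costs far more than removing a remaining valence electron, so Be sits at the high end of IE_3.
Valence configurations: P²⁺ [Ne]3s²3p¹, O²⁺ [He]2s²2p², N²⁺ [He]2s²2p¹.
Approximate IE_3 values (kJ/mol): P 2914, O 5300, Be 14849, N 4578.
Hence IE_3: P < N < O < Be.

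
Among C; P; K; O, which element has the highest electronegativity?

O

C is in period 2, group 14; O is in period 2, group 16; P is in period 3, group 15; K is in period 4, group 1.
Atoms toward the upper right of the periodic table pull bonding electrons most strongly.
Here both period and group differ, so the two effects have to be weighed against each other.
P > K: both effects reinforce here, so P is clearly the higher of the two.
C > P: period and group pull opposite ways; the down-group shift dominates (2.55 vs 2.19).
O > C: O lies to the right of C in period 2, so the across-period effect alone puts O higher.
Approximate values (Pauling): C 2.55, O 3.44, P 2.19, K 0.82.
The highest electronegativity among these belongs to O.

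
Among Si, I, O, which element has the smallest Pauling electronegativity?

Si

Smaller atoms with higher effective nuclear charge are more electronegative.
Neither a single period nor a single group — weigh both effects.
I > Si: the two effects oppose for this pair; the across-period effect wins (2.66 vs 1.90).
O > I: period and group pull opposite ways; the down-group shift dominates (3.44 vs 2.66).
For reference (Pauling): O 3.44, Si 1.90, I 2.66.
The smallest Pauling electronegativity among these belongs to Si.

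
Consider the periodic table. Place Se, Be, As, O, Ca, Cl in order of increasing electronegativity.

Ca < Be < As < Se < Cl < O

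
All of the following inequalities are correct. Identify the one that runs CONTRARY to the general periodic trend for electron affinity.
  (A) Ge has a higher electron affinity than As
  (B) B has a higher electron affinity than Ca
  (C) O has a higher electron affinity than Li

(A)

The general trend: electron affinity increases across a period and decreases down a group.
(A) Ge (period 4, group 14) vs As (period 4, group 15): the stated order contradicts the simple trend.
(B) B (period 2, group 13) vs Ca (period 4, group 2): the stated order agrees with the simple trend.
(C) O (period 2, group 16) vs Li (period 2, group 1): the stated order agrees with the simple trend.
The exception is (A): adding an electron to As's half-filled 4p³ is unfavourable, so Ge (4p²) has the more exothermic EA.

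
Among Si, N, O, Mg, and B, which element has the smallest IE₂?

Mg

The second ionization energy removes an electron from the +1 ion. For each element: Si⁺ still has 3 valence electrons; N⁺ still has 4 valence electrons; O⁺ still has 5 valence electrons; Mg⁺ still has 1 valence electron; B⁺ still has 2 valence electrons.
All are still removing valence electrons, so compare the +1 ions as you would atoms: IE_2 generally rises across a period (higher Z_eff) and falls down a group (larger shell), subject to the usual subshell exceptions.
Valence configurations: Si⁺ [Ne]3s²3p¹, N⁺ [He]2s²2p², O⁺ [He]2s²2p³, Mg⁺ [Ne]3s¹, B⁺ [He]2s².
Tabulated IE_2 (kJ/mol): Si 1577, N 2856, O 3388, Mg 1451, B 2427.
Overall IE_2 order: Mg < Si < B < N < O.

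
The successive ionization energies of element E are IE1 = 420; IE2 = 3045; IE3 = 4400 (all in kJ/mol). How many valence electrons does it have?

Look for the largest jump between consecutive ionization energies: IE2/IE1 ≈ 7.2, far larger than any earlier ratio.
That jump marks the point where a core electron is being removed. So the atom has 1 valence electron.

1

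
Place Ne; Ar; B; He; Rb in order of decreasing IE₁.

He is in period 1, group 18; B is in period 2, group 13; Ne is in period 2, group 18; Ar is in period 3, group 18; Rb is in period 5, group 1.
First ionization energy rises across a period (greater Z_eff holds electrons more tightly) and falls down a group (valence electrons are farther from the nucleus).
Here both period and group differ, so the two effects have to be weighed against each other.
B > Rb: relative to Rb, both the across-period and down-group shifts push B's first ionization energy up.
Ar > B: the two effects oppose for this pair; the across-period effect wins (1521 vs 801 kJ/mol).
Ne > Ar: they share group 18; the group trend gives Ne the larger value.
He > Ne: He sits above Ne in group 18, so the down-group effect alone puts He higher.
For reference (kJ/mol): He 2372, B 801, Ne 2081, Ar 1521, Rb 403.
So from highest to lowest: He > Ne > Ar > B > Rb.

He, Ne, Ar, B, Rb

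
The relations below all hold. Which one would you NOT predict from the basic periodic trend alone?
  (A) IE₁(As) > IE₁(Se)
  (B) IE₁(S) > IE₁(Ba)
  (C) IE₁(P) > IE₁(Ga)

(A)

The general trend: IE₁ increases across a period and decreases down a group.
(A) As (period 4, group 15) vs Se (period 4, group 16): the stated order contradicts the simple trend.
(B) S (period 3, group 16) vs Ba (period 6, group 2): the stated order agrees with the simple trend.
(C) P (period 3, group 15) vs Ga (period 4, group 13): the stated order agrees with the simple trend.
The exception is (A): Se (4p⁴) ionizes more easily than half-filled As (4p³).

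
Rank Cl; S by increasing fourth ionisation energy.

S, Cl

After 3 electrons have been removed, what remains? Cl³⁺ still has 4 valence electrons; S³⁺ still has 3 valence electrons.
All are still removing valence electrons, so compare the +3 ions as you would atoms: IE_4 generally rises across a period (higher Z_eff) and falls down a group (larger shell), subject to the usual subshell exceptions.
Valence configurations: Cl³⁺ [Ne]3s²3p², S³⁺ [Ne]3s²3p¹.
The numbers (kJ/mol): Cl 5159, S 4556.
So the fourth ionization energies run S < Cl.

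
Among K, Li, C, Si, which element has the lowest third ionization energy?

Si

IE_3 is the cost of taking one more electron from the +2 cation: K²⁺ is already 1 electron into the core; Li²⁺ is already 1 electron into the core; C²⁺ still has 2 valence electrons; Si²⁺ still has 2 valence electrons.
Usually core removal costs more than valence removal, but here the competition is close: a tightly held n=2 valence electron can cost more to remove than an n=3 core electron, so the actual values have to decide it.
Valence configurations: C²⁺ [He]2s², Si²⁺ [Ne]3s².
The numbers (kJ/mol): K 4420, Li 11815, C 4620, Si 3232.
Overall IE_3 order: Si < K < C < Li.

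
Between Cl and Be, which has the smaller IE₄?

Cl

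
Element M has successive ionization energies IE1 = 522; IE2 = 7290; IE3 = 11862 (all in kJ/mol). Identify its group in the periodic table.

Look for the largest jump between consecutive ionization energies: IE2/IE1 ≈ 14.0, far larger than any earlier ratio.
That jump marks the point where a core electron is being removed. So the atom has 1 valence electron.
A main-group element with 1 valence electron is in group 1.

Group 1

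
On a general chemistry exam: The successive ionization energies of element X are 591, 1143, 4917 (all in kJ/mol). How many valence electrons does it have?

Look for the largest jump between consecutive ionization energies: IE3/IE2 ≈ 4.3, far larger than any earlier ratio.
That jump marks the point where a core electron is being removed. So the atom has 2 valence electrons.

2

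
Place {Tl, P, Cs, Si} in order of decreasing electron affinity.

Adding an electron releases more energy for atoms nearer the top right (short of the noble gases).
These span different periods and groups, so the two trends combine.
Cs > Tl: this pair runs against the simple trend — see the exception note.
P > Cs: relative to Cs, both the across-period and down-group shifts push P's electron affinity up.
Si > P: this pair runs against the simple trend — see the exception note.
Note the exception: Cs has a higher electron affinity than Tl, contrary to the simple trend — Tl's ns²np¹ configuration gives only a small electron affinity — the sparsely filled np subshell binds an added electron weakly.
Note the exception: Si has a higher electron affinity than P, contrary to the simple trend — adding an electron to P's half-filled 3p³ is unfavourable, so Si (3p²) has the more exothermic EA.
Approximate values (kJ/mol): Si 134, P 72, Cs 46, Tl 19.
So from highest to lowest: Si > P > Cs > Tl.

Si, P, Cs, Tl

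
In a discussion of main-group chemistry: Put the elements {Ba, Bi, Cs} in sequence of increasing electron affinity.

Ba < Cs < Bi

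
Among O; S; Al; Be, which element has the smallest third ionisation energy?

Al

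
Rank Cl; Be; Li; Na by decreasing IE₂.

Li, Na, Cl, Be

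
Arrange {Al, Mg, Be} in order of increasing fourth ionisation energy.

Mg, Al, Be

IE_4 is the cost of taking one more electron from the +3 cation: Al³⁺ is the bare [Ne] core; Mg³⁺ is already 1 electron into the core; Be³⁺ is already 1 electron into the core.
All of these are removing an electron from a noble-gas core or deeper; the smaller core (lower principal quantum number) is held far more tightly, and within a period the higher nuclear charge binds the same core more tightly.
Tabulated IE_4 (kJ/mol): Al 11577, Mg 10543, Be 21007.
Putting it together, IE_4: Mg < Al < Be.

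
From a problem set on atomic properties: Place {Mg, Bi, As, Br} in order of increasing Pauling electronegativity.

Mg < Bi < As < Br

Mg is in period 3, group 2; As is in period 4, group 15; Br is in period 4, group 17; Bi is in period 6, group 15.
Atoms toward the upper right of the periodic table pull bonding electrons most strongly.
These span different periods and groups, so the two trends combine.
Bi > Mg: the two effects oppose for this pair; the across-period effect wins (2.02 vs 1.31).
As > Bi: As sits above Bi in group 15, so the down-group effect alone puts As higher.
Br > As: both are in period 4; the period trend gives Br the larger value.
Tabulated electronegativity (Pauling): Mg 1.31, As 2.18, Br 2.96, Bi 2.02.
So from lowest to highest: Mg < Bi < As < Br.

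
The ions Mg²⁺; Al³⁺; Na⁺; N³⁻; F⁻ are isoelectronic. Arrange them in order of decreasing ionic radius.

N³⁻ > F⁻ > Na⁺ > Mg²⁺ > Al³⁺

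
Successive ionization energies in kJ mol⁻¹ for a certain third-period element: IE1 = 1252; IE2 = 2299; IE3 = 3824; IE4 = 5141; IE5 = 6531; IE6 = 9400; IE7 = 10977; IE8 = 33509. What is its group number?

Group 17

Look for the largest jump between consecutive ionization energies: IE8/IE7 ≈ 3.1, far larger than any earlier ratio.
That jump marks the point where a core electron is being removed. So the atom has 7 valence electrons.
A main-group element with 7 valence electrons is in group 17.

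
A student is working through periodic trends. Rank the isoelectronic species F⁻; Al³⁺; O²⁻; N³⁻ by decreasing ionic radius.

N³⁻ > O²⁻ > F⁻ > Al³⁺

All of these have 10 electrons, so size is governed by nuclear charge alone: the more protons, the stronger the pull on the same electron cloud, and the smaller the ion.
Nuclear charges: Al³⁺ (Z=13), F⁻ (Z=9), O²⁻ (Z=8), N³⁻ (Z=7).
Largest to smallest: N³⁻ > O²⁻ > F⁻ > Al³⁺.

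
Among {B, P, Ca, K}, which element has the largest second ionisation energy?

K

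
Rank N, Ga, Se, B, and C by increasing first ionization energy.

B is in period 2, group 13; C is in period 2, group 14; N is in period 2, group 15; Ga is in period 4, group 13; Se is in period 4, group 16.
IE₁ increases left→right with effective nuclear charge and decreases top→bottom as the valence shell moves farther out.
These span different periods and groups, so the two trends combine.
B > Ga: B sits above Ga in group 13, so the down-group effect alone puts B higher.
Se > B: the two effects oppose for this pair; the across-period effect wins (941 vs 801 kJ/mol).
C > Se: the two effects oppose for this pair; the down-group effect wins (1086 vs 941 kJ/mol).
N > C: both are in period 2; the period trend gives N the larger value.
Approximate values (kJ/mol): B 801, C 1086, N 1402, Ga 579, Se 941.
So from lowest to highest: Ga < B < Se < C < N.

Ga, B, Se, C, N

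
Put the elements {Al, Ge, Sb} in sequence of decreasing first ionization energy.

Al is in period 3, group 13; Ge is in period 4, group 14; Sb is in period 5, group 15.
Across a period the outer electron is held more tightly (higher IE₁); down a group it sits in a higher shell, more shielded, and comes off more easily.
A diagonal step moves right (one effect) and down (the opposite effect) at once.
Ge > Al: period and group pull opposite ways; the across-period shift dominates (762 vs 578 kJ/mol).
Sb > Ge: period and group pull opposite ways; the across-period shift dominates (831 vs 762 kJ/mol).
Tabulated first ionization energy (kJ/mol): Al 578, Ge 762, Sb 831.
So from highest to lowest: Sb > Ge > Al.

Sb, Ge, Al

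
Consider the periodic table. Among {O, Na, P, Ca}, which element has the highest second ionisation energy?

After 1 electron has been removed, what remains? O⁺ still has 5 valence electrons; Na⁺ is the bare [Ne] core; P⁺ still has 4 valence electrons; Ca⁺ still has 1 valence electron.
Core electrons are held far more tightly than valence electrons, so Na tops the IE_2 order.
Valence configurations: O⁺ [He]2s²2p³, P⁺ [Ne]3s²3p², Ca⁺ [Ar]4s¹.
The numbers (kJ/mol): O 3388, Na 4562, P 1907, Ca 1145.
Putting it together, IE_2: Ca < P < O < Na.

Na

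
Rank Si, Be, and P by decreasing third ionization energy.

Be, Si, P

IE_3 is the cost of taking one more electron from the +2 cation: Si²⁺ still has 2 valence electrons; Be²⁺ is the bare [He] core; P²⁺ still has 3 valence electrons.
Core electrons are held far more tightly than valence electrons, so Be tops the IE_3 order.
Valence configurations: Si²⁺ [Ne]3s², P²⁺ [Ne]3s²3p¹.
P²⁺ loses a lone 3p electron whereas Si²⁺ must break into a filled 3s² pair, so IE_3(Si) > IE_3(P) even though P has the higher nuclear charge.
Tabulated IE_3 (kJ/mol): Si 3232, Be 14849, P 2914.
Putting it together, IE_3: P < Si < Be.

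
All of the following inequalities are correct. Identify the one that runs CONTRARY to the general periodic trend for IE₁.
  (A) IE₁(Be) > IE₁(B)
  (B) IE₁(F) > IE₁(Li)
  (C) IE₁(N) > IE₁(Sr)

(A)

The general trend: IE₁ increases across a period and decreases down a group.
(A) Be (period 2, group 2) vs B (period 2, group 13): the stated order contradicts the simple trend.
(B) F (period 2, group 17) vs Li (period 2, group 1): the stated order agrees with the simple trend.
(C) N (period 2, group 15) vs Sr (period 5, group 2): the stated order agrees with the simple trend.
The exception is (A): removing B's lone 2p electron is easier than breaking Be's filled 2s².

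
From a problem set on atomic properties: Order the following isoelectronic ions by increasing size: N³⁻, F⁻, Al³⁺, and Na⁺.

All of these have 10 electrons, so size is governed by nuclear charge alone: the more protons, the stronger the pull on the same electron cloud, and the smaller the ion.
Nuclear charges: Al³⁺ (Z=13), Na⁺ (Z=11), F⁻ (Z=9), N³⁻ (Z=7).
Smallest to largest: Al³⁺ < Na⁺ < F⁻ < N³⁻.

Al³⁺ < Na⁺ < F⁻ < N³⁻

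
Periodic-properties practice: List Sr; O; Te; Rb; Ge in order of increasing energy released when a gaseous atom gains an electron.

O is in period 2, group 16; Ge is in period 4, group 14; Rb is in period 5, group 1; Sr is in period 5, group 2; Te is in period 5, group 16.
EA tends to increase across a period and decrease down a group, though the pattern is less regular than for IE or radius.
These span different periods and groups, so the two trends combine.
Rb > Sr: this pair runs against the simple trend — see the exception note.
Ge > Rb: both effects reinforce here, so Ge is clearly the higher of the two.
O > Ge: both effects reinforce here, so O is clearly the higher of the two.
Te > O: this pair runs against the simple trend — see the exception note.
Note the exception: Rb has a higher electron affinity than Sr, contrary to the simple trend — adding an electron to Sr (ns²) has to open a new, higher-energy np subshell, which is unfavourable.
Note the exception: Te has a higher electron affinity than O, contrary to the simple trend — O's compact 2p subshell gives strong electron–electron repulsion on the added electron.
Approximate values (kJ/mol): O 141, Ge 119, Rb 47, Sr 5, Te 190.
So from lowest to highest: Sr < Rb < Ge < O < Te.

Sr, Rb, Ge, O, Te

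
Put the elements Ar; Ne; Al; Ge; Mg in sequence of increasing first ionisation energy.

Al, Mg, Ge, Ar, Ne

IE₁ increases left→right with effective nuclear charge and decreases top→bottom as the valence shell moves farther out.
Neither a single period nor a single group — weigh both effects.
Mg > Al: this pair runs against the simple trend — see the exception note.
Ge > Mg: the two effects oppose for this pair; the across-period effect wins (762 vs 738 kJ/mol).
Ar > Ge: relative to Ge, both the across-period and down-group shifts push Ar's first ionization energy up.
Ne > Ar: Ne sits above Ar in group 18, so the down-group effect alone puts Ne higher.
Note the exception: Mg has a higher first ionization energy than Al, contrary to the simple trend — Al's single 3p electron is easier to remove than one from Mg's filled 3s².
Tabulated first ionization energy (kJ/mol): Ne 2081, Mg 738, Al 578, Ar 1521, Ge 762.
So from lowest to highest: Al < Mg < Ge < Ar < Ne.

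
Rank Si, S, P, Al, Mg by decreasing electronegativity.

S > P > Si > Al > Mg

Mg is in period 3, group 2; Al is in period 3, group 13; Si is in period 3, group 14; P is in period 3, group 15; S is in period 3, group 16.
Smaller atoms with higher effective nuclear charge are more electronegative.
All lie in period 3, so electronegativity increases left to right.
So from highest to lowest: S > P > Si > Al > Mg.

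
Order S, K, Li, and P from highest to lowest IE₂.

Li > K > S > P

IE_2 is the cost of taking one more electron from the +1 cation: S⁺ still has 5 valence electrons; K⁺ is the bare [Ar] core; Li⁺ is the bare [He] core; P⁺ still has 4 valence electrons.
Breaking into a closed-shell core is much more expensive than removing a leftover valence electron — K and Li have the largest IE_2 here.
Valence configurations: S⁺ [Ne]3s²3p³, P⁺ [Ne]3s²3p².
Tabulated IE_2 (kJ/mol): S 2252, K 3052, Li 7298, P 1907.
So the second ionization energies run P < S < K < Li.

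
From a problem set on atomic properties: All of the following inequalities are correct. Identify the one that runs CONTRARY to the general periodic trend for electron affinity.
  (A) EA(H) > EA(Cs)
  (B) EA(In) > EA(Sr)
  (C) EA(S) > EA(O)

The general trend: electron affinity increases across a period and decreases down a group.
(A) H (period 1, group 1) vs Cs (period 6, group 1): the stated order agrees with the simple trend.
(B) In (period 5, group 13) vs Sr (period 5, group 2): the stated order agrees with the simple trend.
(C) S (period 3, group 16) vs O (period 2, group 16): the stated order contradicts the simple trend.
The exception is (C): the compact 2p subshell of O repels the added electron more than S's larger 3p does.

(C)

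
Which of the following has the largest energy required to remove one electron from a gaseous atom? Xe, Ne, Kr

Ne

Ne is in period 2, group 18; Kr is in period 4, group 18; Xe is in period 5, group 18.
Removing the outermost electron gets harder across a period and easier down a group.
All are in group 18, so first ionization energy increases up the group.
The largest energy required to remove one electron from a gaseous atom among these belongs to Ne.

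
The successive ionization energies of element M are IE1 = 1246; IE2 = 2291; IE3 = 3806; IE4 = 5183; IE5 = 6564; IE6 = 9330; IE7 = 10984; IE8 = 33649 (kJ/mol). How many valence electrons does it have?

7

Look for the largest jump between consecutive ionization energies: IE8/IE7 ≈ 3.1, far larger than any earlier ratio.
That jump marks the point where a core electron is being removed. So the atom has 7 valence electrons.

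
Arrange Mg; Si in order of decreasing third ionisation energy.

Mg > Si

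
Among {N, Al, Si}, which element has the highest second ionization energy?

N

The second ionization energy removes an electron from the +1 ion. For each element: N⁺ still has 4 valence electrons; Al⁺ still has 2 valence electrons; Si⁺ still has 3 valence electrons.
All are still removing valence electrons, so compare the +1 ions as you would atoms: IE_2 generally rises across a period (higher Z_eff) and falls down a group (larger shell), subject to the usual subshell exceptions.
Valence configurations: N⁺ [He]2s²2p², Al⁺ [Ne]3s², Si⁺ [Ne]3s²3p¹.
Si⁺ loses a lone 3p electron whereas Al⁺ must break into a filled 3s² pair, so IE_2(Al) > IE_2(Si) even though Si has the higher nuclear charge.
Approximate IE_2 values (kJ/mol): N 2856, Al 1817, Si 1577.
Putting it together, IE_2: Si < Al < N.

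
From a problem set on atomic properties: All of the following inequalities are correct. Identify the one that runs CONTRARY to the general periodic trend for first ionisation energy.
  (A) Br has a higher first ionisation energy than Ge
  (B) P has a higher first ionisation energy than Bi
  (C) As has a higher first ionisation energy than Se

(C)

The general trend: first ionisation energy increases across a period and decreases down a group.
(A) Br (period 4, group 17) vs Ge (period 4, group 14): the stated order agrees with the simple trend.
(B) P (period 3, group 15) vs Bi (period 6, group 15): the stated order agrees with the simple trend.
(C) As (period 4, group 15) vs Se (period 4, group 16): the stated order contradicts the simple trend.
The exception is (C): Se (4p⁴) ionizes more easily than half-filled As (4p³).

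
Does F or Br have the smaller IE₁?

Br

First ionization energy rises across a period (greater Z_eff holds electrons more tightly) and falls down a group (valence electrons are farther from the nucleus).
All are in group 17, so first ionization energy increases up the group.
So Br has the smaller IE₁ (Br < F).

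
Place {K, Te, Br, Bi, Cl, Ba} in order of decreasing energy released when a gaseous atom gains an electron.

Electron affinity generally becomes more exothermic across a period toward the halogens and less exothermic down a group.
Neither a single period nor a single group — weigh both effects.
K > Ba: period and group pull opposite ways; the down-group shift dominates (48 vs 14 kJ/mol).
Bi > K: the two effects oppose for this pair; the across-period effect wins (91 vs 48 kJ/mol).
Te > Bi: both effects reinforce here, so Te is clearly the higher of the two.
Br > Te: relative to Te, both the across-period and down-group shifts push Br's electron affinity up.
Cl > Br: Cl sits above Br in group 17, so the down-group effect alone puts Cl higher.
For reference (kJ/mol): Cl 349, K 48, Br 325, Te 190, Ba 14, Bi 91.
So from highest to lowest: Cl > Br > Te > Bi > K > Ba.

Cl > Br > Te > Bi > K > Ba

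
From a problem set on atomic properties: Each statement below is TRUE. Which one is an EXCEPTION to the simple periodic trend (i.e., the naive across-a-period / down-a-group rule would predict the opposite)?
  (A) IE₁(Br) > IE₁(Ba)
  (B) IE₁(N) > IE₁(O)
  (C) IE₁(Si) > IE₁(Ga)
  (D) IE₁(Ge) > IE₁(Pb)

The general trend: first ionization energy increases across a period and decreases down a group.
(A) Br (period 4, group 17) vs Ba (period 6, group 2): the stated order agrees with the simple trend.
(B) N (period 2, group 15) vs O (period 2, group 16): the stated order contradicts the simple trend.
(C) Si (period 3, group 14) vs Ga (period 4, group 13): the stated order agrees with the simple trend.
(D) Ge (period 4, group 14) vs Pb (period 6, group 14): the stated order agrees with the simple trend.
The exception is (B): pairing an electron in O's 2p⁴ costs repulsion energy, so O ionizes more easily than half-filled N (2p³).

(B)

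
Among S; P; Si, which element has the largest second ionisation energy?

S

After 1 electron has been removed, what remains? S⁺ still has 5 valence electrons; P⁺ still has 4 valence electrons; Si⁺ still has 3 valence electrons.
All are still removing valence electrons, so compare the +1 ions as you would atoms: IE_2 generally rises across a period (higher Z_eff) and falls down a group (larger shell), subject to the usual subshell exceptions.
Valence configurations: S⁺ [Ne]3s²3p³, P⁺ [Ne]3s²3p², Si⁺ [Ne]3s²3p¹.
The numbers (kJ/mol): S 2252, P 1907, Si 1577.
So the second ionization energies run Si < P < S.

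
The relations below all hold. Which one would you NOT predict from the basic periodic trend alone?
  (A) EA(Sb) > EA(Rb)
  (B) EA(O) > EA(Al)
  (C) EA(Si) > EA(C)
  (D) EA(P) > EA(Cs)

(C)

The general trend: electron affinity increases across a period and decreases down a group.
(A) Sb (period 5, group 15) vs Rb (period 5, group 1): the stated order agrees with the simple trend.
(B) O (period 2, group 16) vs Al (period 3, group 13): the stated order agrees with the simple trend.
(C) Si (period 3, group 14) vs C (period 2, group 14): the stated order contradicts the simple trend.
(D) P (period 3, group 15) vs Cs (period 6, group 1): the stated order agrees with the simple trend.
The exception is (C): Si's larger, more diffuse 3p orbitals accept an added electron slightly more readily than C's compact 2p.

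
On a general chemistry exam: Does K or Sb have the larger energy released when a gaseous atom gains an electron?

K is in period 4, group 1; Sb is in period 5, group 15.
Atoms with high Z_eff and room in the valence shell (especially the halogens) have the most exothermic electron affinities.
Neither a single period nor a single group — weigh both effects.
Sb > K: period and group pull opposite ways; the across-period shift dominates (103 vs 48 kJ/mol).
Approximate values (kJ/mol): K 48, Sb 103.
So Sb has the larger energy released when a gaseous atom gains an electron (Sb > K).

Sb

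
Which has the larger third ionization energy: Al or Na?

IE_3 is the cost of taking one more electron from the +2 cation: Al²⁺ still has 1 valence electron; Na²⁺ is already 1 electron into the core.
Core electrons are held far more tightly than valence electrons, so Na tops the IE_3 order.
The numbers (kJ/mol): Al 2745, Na 6910.
Overall IE_3 order: Al < Na.

Na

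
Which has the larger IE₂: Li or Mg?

Li

The second ionization energy removes an electron from the +1 ion. For each element: Li⁺ is the bare [He] core; Mg⁺ still has 1 valence electron.
Pulling an electron out of a noble-gas core costs far more than removing a remaining valence electron, so Li sits at the high end of IE_2.
The numbers (kJ/mol): Li 7298, Mg 1451.
Overall IE_2 order: Mg < Li.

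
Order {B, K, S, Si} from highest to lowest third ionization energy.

The third ionization energy removes an electron from the +2 ion. For each element: B²⁺ still has 1 valence electron; K²⁺ is already 1 electron into the core; S²⁺ still has 4 valence electrons; Si²⁺ still has 2 valence electrons.
Core electrons are held far more tightly than valence electrons, so K tops the IE_3 order.
Valence configurations: B²⁺ [He]2s¹, S²⁺ [Ne]3s²3p², Si²⁺ [Ne]3s².
Tabulated IE_3 (kJ/mol): B 3660, K 4420, S 3357, Si 3232.
Putting it together, IE_3: Si < S < B < K.

K, B, S, Si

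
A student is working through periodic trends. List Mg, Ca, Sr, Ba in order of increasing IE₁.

First ionization energy rises across a period (greater Z_eff holds electrons more tightly) and falls down a group (valence electrons are farther from the nucleus).
All are in group 2, so first ionization energy increases up the group.
So from lowest to highest: Ba < Sr < Ca < Mg.

Ba < Sr < Ca < Mg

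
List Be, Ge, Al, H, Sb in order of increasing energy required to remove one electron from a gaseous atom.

Al, Ge, Sb, Be, H

IE₁ increases left→right with effective nuclear charge and decreases top→bottom as the valence shell moves farther out.
These sit on a diagonal, where the across-period and down-group effects partly cancel.
Ge > Al: period and group pull opposite ways; the across-period shift dominates (762 vs 578 kJ/mol).
Sb > Ge: period and group pull opposite ways; the across-period shift dominates (831 vs 762 kJ/mol).
Be > Sb: the two effects oppose for this pair; the down-group effect wins (900 vs 831 kJ/mol).
H > Be: the two effects oppose for this pair; the down-group effect wins (1312 vs 900 kJ/mol).
Approximate values (kJ/mol): H 1312, Be 900, Al 578, Ge 762, Sb 831.
So from lowest to highest: Al < Ge < Sb < Be < H.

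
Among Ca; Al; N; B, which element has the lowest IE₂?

After 1 electron has been removed, what remains? Ca⁺ still has 1 valence electron; Al⁺ still has 2 valence electrons; N⁺ still has 4 valence electrons; B⁺ still has 2 valence electrons.
All are still removing valence electrons, so compare the +1 ions as you would atoms: IE_2 generally rises across a period (higher Z_eff) and falls down a group (larger shell), subject to the usual subshell exceptions.
Valence configurations: Ca⁺ [Ar]4s¹, Al⁺ [Ne]3s², N⁺ [He]2s²2p², B⁺ [He]2s².
Approximate IE_2 values (kJ/mol): Ca 1145, Al 1817, N 2856, B 2427.
So the second ionization energies run Ca < Al < B < N.

Ca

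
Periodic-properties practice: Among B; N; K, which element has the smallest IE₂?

B

The second ionization energy removes an electron from the +1 ion. For each element: B⁺ still has 2 valence electrons; N⁺ still has 4 valence electrons; K⁺ is the bare [Ar] core.
Pulling an electron out of a noble-gas core costs far more than removing a remaining valence electron, so K sits at the high end of IE_2.
Valence configurations: B⁺ [He]2s², N⁺ [He]2s²2p².
Approximate IE_2 values (kJ/mol): B 2427, N 2856, K 3052.
Hence IE_2: B < N < K.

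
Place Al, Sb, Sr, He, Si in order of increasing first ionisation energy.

Sr < Al < Si < Sb < He

He is in period 1, group 18; Al is in period 3, group 13; Si is in period 3, group 14; Sr is in period 5, group 2; Sb is in period 5, group 15.
First ionization energy rises across a period (greater Z_eff holds electrons more tightly) and falls down a group (valence electrons are farther from the nucleus).
Here both period and group differ, so the two effects have to be weighed against each other.
Al > Sr: relative to Sr, both the across-period and down-group shifts push Al's first ionization energy up.
Si > Al: both are in period 3; the period trend gives Si the larger value.
Sb > Si: period and group pull opposite ways; the across-period shift dominates (831 vs 786 kJ/mol).
He > Sb: both effects reinforce here, so He is clearly the higher of the two.
For reference (kJ/mol): He 2372, Al 578, Si 786, Sr 550, Sb 831.
So from lowest to highest: Sr < Al < Si < Sb < He.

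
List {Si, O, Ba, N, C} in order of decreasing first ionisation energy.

N, O, C, Si, Ba

Removing the outermost electron gets harder across a period and easier down a group.
Here both period and group differ, so the two effects have to be weighed against each other.
Si > Ba: relative to Ba, both the across-period and down-group shifts push Si's first ionization energy up.
C > Si: C sits above Si in group 14, so the down-group effect alone puts C higher.
O > C: both are in period 2; the period trend gives O the larger value.
N > O: this pair runs against the simple trend — see the exception note.
Note the exception: N has a higher first ionization energy than O, contrary to the simple trend — pairing an electron in O's 2p⁴ costs repulsion energy, so O ionizes more easily than half-filled N (2p³).
Approximate values (kJ/mol): C 1086, N 1402, O 1314, Si 786, Ba 503.
So from highest to lowest: N > O > C > Si > Ba.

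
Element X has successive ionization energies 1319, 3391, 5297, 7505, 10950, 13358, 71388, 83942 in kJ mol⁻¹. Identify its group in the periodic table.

Group 16

Look for the largest jump between consecutive ionization energies: IE7/IE6 ≈ 5.3, far larger than any earlier ratio.
That jump marks the point where a core electron is being removed. So the atom has 6 valence electrons.
A main-group element with 6 valence electrons is in group 16.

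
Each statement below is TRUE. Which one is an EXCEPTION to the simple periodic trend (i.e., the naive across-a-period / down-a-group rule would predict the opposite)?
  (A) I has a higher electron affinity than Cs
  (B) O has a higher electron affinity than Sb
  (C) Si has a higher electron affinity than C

The general trend: electron affinity increases across a period and decreases down a group.
(A) I (period 5, group 17) vs Cs (period 6, group 1): the stated order agrees with the simple trend.
(B) O (period 2, group 16) vs Sb (period 5, group 15): the stated order agrees with the simple trend.
(C) Si (period 3, group 14) vs C (period 2, group 14): the stated order contradicts the simple trend.
The exception is (C): Si's larger, more diffuse 3p orbitals accept an added electron slightly more readily than C's compact 2p.

(C)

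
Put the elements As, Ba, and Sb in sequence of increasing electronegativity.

Ba, Sb, As

Smaller atoms with higher effective nuclear charge are more electronegative.
Here both period and group differ, so the two effects have to be weighed against each other.
Sb > Ba: both effects reinforce here, so Sb is clearly the higher of the two.
As > Sb: they share group 15; the group trend gives As the larger value.
For reference (Pauling): As 2.18, Sb 2.05, Ba 0.89.
So from lowest to highest: Ba < Sb < As.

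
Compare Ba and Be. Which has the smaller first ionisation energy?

Ba

Across a period the outer electron is held more tightly (higher IE₁); down a group it sits in a higher shell, more shielded, and comes off more easily.
All are in group 2, so first ionization energy increases up the group.
So Ba has the smaller first ionisation energy (Ba < Be).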